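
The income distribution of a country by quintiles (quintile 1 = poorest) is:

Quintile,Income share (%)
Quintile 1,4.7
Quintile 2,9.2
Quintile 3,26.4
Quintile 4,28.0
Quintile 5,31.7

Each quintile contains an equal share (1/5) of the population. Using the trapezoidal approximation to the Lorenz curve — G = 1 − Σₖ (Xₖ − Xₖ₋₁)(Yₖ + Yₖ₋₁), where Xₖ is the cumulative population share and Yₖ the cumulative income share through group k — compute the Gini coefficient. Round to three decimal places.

0.291

Cumulative income shares Yₖ: 0.0470, 0.1390, 0.4030, 0.6830, 1.0000
Σ (Xₖ−Xₖ₋₁)(Yₖ+Yₖ₋₁) = (1/5)(0.0470+0.0000) + (1/5)(0.1390+0.0470) + (1/5)(0.4030+0.1390) + (1/5)(0.6830+0.4030) + (1/5)(1.0000+0.6830)
  = 0.0094 + 0.0372 + 0.1084 + 0.2172 + 0.3366 = 0.7088
G = 1 − 0.7088 = 0.2912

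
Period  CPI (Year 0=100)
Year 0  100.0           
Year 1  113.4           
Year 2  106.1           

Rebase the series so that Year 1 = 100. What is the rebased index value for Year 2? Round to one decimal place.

Rebased(Year 2) = 106.1 / 113.4 × 100 = 93.5626

93.6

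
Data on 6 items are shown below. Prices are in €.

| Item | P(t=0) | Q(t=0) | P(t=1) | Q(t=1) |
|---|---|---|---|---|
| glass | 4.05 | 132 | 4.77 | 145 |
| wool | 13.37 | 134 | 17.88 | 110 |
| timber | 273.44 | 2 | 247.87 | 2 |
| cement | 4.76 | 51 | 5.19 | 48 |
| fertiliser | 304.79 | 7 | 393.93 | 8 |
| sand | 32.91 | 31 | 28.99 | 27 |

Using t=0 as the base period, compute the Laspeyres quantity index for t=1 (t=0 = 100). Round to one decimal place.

Laspeyres quantity index uses base-period prices as weights.
ΣP(t=0)·Q(t=1) = 4.05×145 + 13.37×110 + 273.44×2 + 4.76×48 + 304.79×8 + 32.91×27 = 587.25 + 1470.7 + 546.88 + 228.48 + 2438.32 + 888.57 = 6160.2
ΣP(t=0)·Q(t=0) = 4.05×132 + 13.37×134 + 273.44×2 + 4.76×51 + 304.79×7 + 32.91×31 = 534.6 + 1791.58 + 546.88 + 242.76 + 2133.53 + 1020.21 = 6269.56
Index = 6160.2 / 6269.56 × 100 = 98.2557

98.3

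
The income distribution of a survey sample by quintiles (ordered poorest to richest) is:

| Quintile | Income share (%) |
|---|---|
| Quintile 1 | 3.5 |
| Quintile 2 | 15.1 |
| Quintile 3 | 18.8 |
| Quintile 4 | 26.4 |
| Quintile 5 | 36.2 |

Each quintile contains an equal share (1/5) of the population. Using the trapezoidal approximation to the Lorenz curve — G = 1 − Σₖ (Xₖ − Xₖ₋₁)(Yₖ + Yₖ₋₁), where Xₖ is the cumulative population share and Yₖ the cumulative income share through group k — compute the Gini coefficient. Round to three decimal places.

Cumulative income shares Yₖ: 0.0350, 0.1860, 0.3740, 0.6380, 1.0000
Σ (Xₖ−Xₖ₋₁)(Yₖ+Yₖ₋₁) = (1/5)(0.0350+0.0000) + (1/5)(0.1860+0.0350) + (1/5)(0.3740+0.1860) + (1/5)(0.6380+0.3740) + (1/5)(1.0000+0.6380)
  = 0.0070 + 0.0442 + 0.1120 + 0.2024 + 0.3276 = 0.6932
G = 1 − 0.6932 = 0.3068

0.307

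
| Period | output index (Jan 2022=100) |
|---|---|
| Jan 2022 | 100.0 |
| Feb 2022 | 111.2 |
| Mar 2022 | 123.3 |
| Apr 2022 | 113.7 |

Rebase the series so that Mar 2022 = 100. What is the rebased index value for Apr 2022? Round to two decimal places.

Rebased(Apr 2022) = 113.7 / 123.3 × 100 = 92.2141

92.21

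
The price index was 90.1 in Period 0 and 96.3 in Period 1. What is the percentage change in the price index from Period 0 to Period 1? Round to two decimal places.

Change = (96.3 − 90.1) / 90.1 × 100
       = 6.2 / 90.1 × 100 = 6.8812%

6.88%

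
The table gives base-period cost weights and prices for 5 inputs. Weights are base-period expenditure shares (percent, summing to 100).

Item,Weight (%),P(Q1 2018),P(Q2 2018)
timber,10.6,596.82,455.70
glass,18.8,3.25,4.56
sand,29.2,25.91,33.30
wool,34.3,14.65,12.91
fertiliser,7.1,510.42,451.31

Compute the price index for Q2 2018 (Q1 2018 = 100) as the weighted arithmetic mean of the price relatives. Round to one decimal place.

108.5

timber: 10.6 × (455.70/596.82) = 10.6 × 0.763547 = 8.0936
glass: 18.8 × (4.56/3.25) = 18.8 × 1.403077 = 26.3778
sand: 29.2 × (33.30/25.91) = 29.2 × 1.285218 = 37.5284
wool: 34.3 × (12.91/14.65) = 34.3 × 0.881229 = 30.2261
fertiliser: 7.1 × (451.31/510.42) = 7.1 × 0.884193 = 6.2778
Index = Σ wᵢ·(p₁ᵢ/p₀ᵢ) = 8.0936 + 26.3778 + 37.5284 + 30.2261 + 6.2778 = 108.5037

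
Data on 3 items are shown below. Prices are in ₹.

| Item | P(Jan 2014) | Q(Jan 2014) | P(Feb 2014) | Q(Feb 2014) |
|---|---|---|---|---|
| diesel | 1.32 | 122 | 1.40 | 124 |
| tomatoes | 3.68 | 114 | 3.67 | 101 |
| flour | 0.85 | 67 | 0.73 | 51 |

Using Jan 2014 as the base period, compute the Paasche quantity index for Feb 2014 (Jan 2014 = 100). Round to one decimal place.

91.1

Paasche quantity index uses current-period prices as weights.
ΣP(Feb 2014)·Q(Feb 2014) = 1.40×124 + 3.67×101 + 0.73×51 = 173.6 + 370.67 + 37.23 = 581.5
ΣP(Feb 2014)·Q(Jan 2014) = 1.40×122 + 3.67×114 + 0.73×67 = 170.8 + 418.38 + 48.91 = 638.09
Index = 581.5 / 638.09 × 100 = 91.1313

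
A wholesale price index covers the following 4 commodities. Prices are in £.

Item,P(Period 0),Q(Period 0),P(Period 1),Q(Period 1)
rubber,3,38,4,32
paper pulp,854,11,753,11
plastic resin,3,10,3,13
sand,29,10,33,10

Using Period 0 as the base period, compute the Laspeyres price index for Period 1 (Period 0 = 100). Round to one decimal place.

89.5

Laspeyres price index uses base-period quantities as weights.
ΣP(Period 1)·Q(Period 0) = 4×38 + 753×11 + 3×10 + 33×10 = 152 + 8283 + 30 + 330 = 8795
ΣP(Period 0)·Q(Period 0) = 3×38 + 854×11 + 3×10 + 29×10 = 114 + 9394 + 30 + 290 = 9828
Index = 8795 / 9828 × 100 = 89.4892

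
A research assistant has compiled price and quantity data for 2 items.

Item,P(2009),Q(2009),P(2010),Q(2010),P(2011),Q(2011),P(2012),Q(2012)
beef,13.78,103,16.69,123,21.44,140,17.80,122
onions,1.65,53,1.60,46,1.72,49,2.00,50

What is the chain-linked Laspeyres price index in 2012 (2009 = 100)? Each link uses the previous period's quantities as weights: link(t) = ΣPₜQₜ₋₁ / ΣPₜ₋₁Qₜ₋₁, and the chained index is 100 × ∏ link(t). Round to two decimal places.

128.35

Link 2009→2010:
ΣP(2010)Q(2009) = 16.69×103 + 1.60×53 = 1719.07 + 84.8 = 1803.87
ΣP(2009)Q(2009) = 13.78×103 + 1.65×53 = 1419.34 + 87.45 = 1506.79
link = 1803.87/1506.79 = 1.197161
Link 2010→2011:
ΣP(2011)Q(2010) = 21.44×123 + 1.72×46 = 2637.12 + 79.12 = 2716.24
ΣP(2010)Q(2010) = 16.69×123 + 1.60×46 = 2052.87 + 73.6 = 2126.47
link = 2716.24/2126.47 = 1.277347
Link 2011→2012:
ΣP(2012)Q(2011) = 17.80×140 + 2.00×49 = 2492 + 98 = 2590
ΣP(2011)Q(2011) = 21.44×140 + 1.72×49 = 3001.6 + 84.28 = 3085.88
link = 2590/3085.88 = 0.839307
Chained index = 100 × 1.197161 × 1.277347 × 0.839307 = 128.3459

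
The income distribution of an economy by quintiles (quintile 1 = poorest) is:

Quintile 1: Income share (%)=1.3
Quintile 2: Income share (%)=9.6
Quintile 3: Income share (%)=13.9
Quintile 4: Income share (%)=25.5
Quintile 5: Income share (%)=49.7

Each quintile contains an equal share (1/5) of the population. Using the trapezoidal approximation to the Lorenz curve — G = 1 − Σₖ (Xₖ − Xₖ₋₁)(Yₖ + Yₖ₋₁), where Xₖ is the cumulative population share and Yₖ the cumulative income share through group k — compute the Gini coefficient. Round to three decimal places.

Cumulative income shares Yₖ: 0.0130, 0.1090, 0.2480, 0.5030, 1.0000
Σ (Xₖ−Xₖ₋₁)(Yₖ+Yₖ₋₁) = (1/5)(0.0130+0.0000) + (1/5)(0.1090+0.0130) + (1/5)(0.2480+0.1090) + (1/5)(0.5030+0.2480) + (1/5)(1.0000+0.5030)
  = 0.0026 + 0.0244 + 0.0714 + 0.1502 + 0.3006 = 0.5492
G = 1 − 0.5492 = 0.4508

0.451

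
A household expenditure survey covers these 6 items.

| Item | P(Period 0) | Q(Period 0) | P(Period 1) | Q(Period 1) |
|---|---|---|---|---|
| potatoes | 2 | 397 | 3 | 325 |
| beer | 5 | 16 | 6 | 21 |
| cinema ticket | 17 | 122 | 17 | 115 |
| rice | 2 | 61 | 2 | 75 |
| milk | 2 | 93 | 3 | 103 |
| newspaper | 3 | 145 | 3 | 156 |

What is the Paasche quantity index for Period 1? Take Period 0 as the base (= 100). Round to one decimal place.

Paasche quantity index uses current-period prices as weights.
ΣP(Period 1)·Q(Period 1) = 3×325 + 6×21 + 17×115 + 2×75 + 3×103 + 3×156 = 975 + 126 + 1955 + 150 + 309 + 468 = 3983
ΣP(Period 1)·Q(Period 0) = 3×397 + 6×16 + 17×122 + 2×61 + 3×93 + 3×145 = 1191 + 96 + 2074 + 122 + 279 + 435 = 4197
Index = 3983 / 4197 × 100 = 94.9011

94.9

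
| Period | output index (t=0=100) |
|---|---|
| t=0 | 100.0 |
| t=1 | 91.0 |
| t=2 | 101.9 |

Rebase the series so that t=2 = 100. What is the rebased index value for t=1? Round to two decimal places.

Rebased(t=1) = 91.0 / 101.9 × 100 = 89.3032

89.30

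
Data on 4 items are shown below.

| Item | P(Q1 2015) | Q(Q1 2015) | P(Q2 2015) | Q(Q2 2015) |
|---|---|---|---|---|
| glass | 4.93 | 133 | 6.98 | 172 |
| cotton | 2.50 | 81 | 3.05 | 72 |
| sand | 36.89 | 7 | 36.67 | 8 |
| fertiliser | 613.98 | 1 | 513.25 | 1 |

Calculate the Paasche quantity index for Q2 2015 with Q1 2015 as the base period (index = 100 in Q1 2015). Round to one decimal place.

114.5

Paasche quantity index uses current-period prices as weights.
ΣP(Q2 2015)·Q(Q2 2015) = 6.98×172 + 3.05×72 + 36.67×8 + 513.25×1 = 1200.56 + 219.6 + 293.36 + 513.25 = 2226.77
ΣP(Q2 2015)·Q(Q1 2015) = 6.98×133 + 3.05×81 + 36.67×7 + 513.25×1 = 928.34 + 247.05 + 256.69 + 513.25 = 1945.33
Index = 2226.77 / 1945.33 × 100 = 114.4675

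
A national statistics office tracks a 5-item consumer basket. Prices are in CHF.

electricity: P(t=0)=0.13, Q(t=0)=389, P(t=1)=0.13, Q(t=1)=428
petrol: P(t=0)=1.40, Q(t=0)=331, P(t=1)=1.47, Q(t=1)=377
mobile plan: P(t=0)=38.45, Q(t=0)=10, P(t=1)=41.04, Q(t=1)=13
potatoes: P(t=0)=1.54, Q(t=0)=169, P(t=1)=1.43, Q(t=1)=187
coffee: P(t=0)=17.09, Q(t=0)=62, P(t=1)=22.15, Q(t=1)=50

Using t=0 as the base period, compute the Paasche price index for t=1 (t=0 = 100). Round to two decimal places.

Paasche price index uses current-period quantities as weights.
ΣP(t=1)·Q(t=1) = 0.13×428 + 1.47×377 + 41.04×13 + 1.43×187 + 22.15×50 = 55.64 + 554.19 + 533.52 + 267.41 + 1107.5 = 2518.26
ΣP(t=0)·Q(t=1) = 0.13×428 + 1.40×377 + 38.45×13 + 1.54×187 + 17.09×50 = 55.64 + 527.8 + 499.85 + 287.98 + 854.5 = 2225.77
Index = 2518.26 / 2225.77 × 100 = 113.1411

113.14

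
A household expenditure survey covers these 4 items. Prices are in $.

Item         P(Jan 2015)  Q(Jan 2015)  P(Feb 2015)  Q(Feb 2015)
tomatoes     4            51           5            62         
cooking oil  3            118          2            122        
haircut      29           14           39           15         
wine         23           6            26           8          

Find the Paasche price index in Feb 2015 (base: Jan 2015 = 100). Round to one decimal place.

Paasche price index uses current-period quantities as weights.
ΣP(Feb 2015)·Q(Feb 2015) = 5×62 + 2×122 + 39×15 + 26×8 = 310 + 244 + 585 + 208 = 1347
ΣP(Jan 2015)·Q(Feb 2015) = 4×62 + 3×122 + 29×15 + 23×8 = 248 + 366 + 435 + 184 = 1233
Index = 1347 / 1233 × 100 = 109.2457

109.2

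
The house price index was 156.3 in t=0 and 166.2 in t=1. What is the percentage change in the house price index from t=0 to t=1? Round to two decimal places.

Change = (166.2 − 156.3) / 156.3 × 100
       = 9.9 / 156.3 × 100 = 6.3340%

6.33%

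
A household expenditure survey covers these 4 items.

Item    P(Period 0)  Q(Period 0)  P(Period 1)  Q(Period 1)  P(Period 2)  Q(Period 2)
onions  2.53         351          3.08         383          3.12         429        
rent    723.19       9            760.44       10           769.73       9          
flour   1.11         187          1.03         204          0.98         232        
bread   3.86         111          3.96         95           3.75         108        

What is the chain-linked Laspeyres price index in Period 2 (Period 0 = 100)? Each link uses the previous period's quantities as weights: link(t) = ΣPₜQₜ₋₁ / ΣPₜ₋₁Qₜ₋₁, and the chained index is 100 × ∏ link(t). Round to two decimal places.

107.42

Link Period 0→Period 1:
ΣP(Period 1)Q(Period 0) = 3.08×351 + 760.44×9 + 1.03×187 + 3.96×111 = 1081.08 + 6843.96 + 192.61 + 439.56 = 8557.21
ΣP(Period 0)Q(Period 0) = 2.53×351 + 723.19×9 + 1.11×187 + 3.86×111 = 888.03 + 6508.71 + 207.57 + 428.46 = 8032.77
link = 8557.21/8032.77 = 1.065288
Link Period 1→Period 2:
ΣP(Period 2)Q(Period 1) = 3.12×383 + 769.73×10 + 0.98×204 + 3.75×95 = 1194.96 + 7697.3 + 199.92 + 356.25 = 9448.43
ΣP(Period 1)Q(Period 1) = 3.08×383 + 760.44×10 + 1.03×204 + 3.96×95 = 1179.64 + 7604.4 + 210.12 + 376.2 = 9370.36
link = 9448.43/9370.36 = 1.008332
Chained index = 100 × 1.065288 × 1.008332 = 107.4163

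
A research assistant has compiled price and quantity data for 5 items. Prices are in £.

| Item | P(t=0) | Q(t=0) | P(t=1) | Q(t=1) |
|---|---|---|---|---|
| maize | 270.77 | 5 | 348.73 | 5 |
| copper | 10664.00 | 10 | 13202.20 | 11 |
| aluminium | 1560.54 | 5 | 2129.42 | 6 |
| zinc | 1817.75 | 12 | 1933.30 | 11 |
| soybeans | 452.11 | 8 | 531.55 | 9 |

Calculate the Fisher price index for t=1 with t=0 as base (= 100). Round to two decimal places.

121.93

Laspeyres component (base-period weights):
ΣP(t=1)Q(t=0) = 348.73×5 + 13202.20×10 + 2129.42×5 + 1933.30×12 + 531.55×8 = 1743.65 + 132022 + 10647.1 + 23199.6 + 4252.4 = 171864.75
ΣP(t=0)Q(t=0) = 270.77×5 + 10664.00×10 + 1560.54×5 + 1817.75×12 + 452.11×8 = 1353.85 + 106640 + 7802.7 + 21813 + 3616.88 = 141226.43
L = 171864.75 / 141226.43 × 100 = 121.6945
Paasche component (current-period weights):
ΣP(t=1)Q(t=1) = 348.73×5 + 13202.20×11 + 2129.42×6 + 1933.30×11 + 531.55×9 = 1743.65 + 145224.2 + 12776.52 + 21266.3 + 4783.95 = 185794.62
ΣP(t=0)Q(t=1) = 270.77×5 + 10664.00×11 + 1560.54×6 + 1817.75×11 + 452.11×9 = 1353.85 + 117304 + 9363.24 + 19995.25 + 4068.99 = 152085.33
P = 185794.62 / 152085.33 × 100 = 122.1647
Fisher = √(L × P) = √(121.6945 × 122.1647) = 121.9294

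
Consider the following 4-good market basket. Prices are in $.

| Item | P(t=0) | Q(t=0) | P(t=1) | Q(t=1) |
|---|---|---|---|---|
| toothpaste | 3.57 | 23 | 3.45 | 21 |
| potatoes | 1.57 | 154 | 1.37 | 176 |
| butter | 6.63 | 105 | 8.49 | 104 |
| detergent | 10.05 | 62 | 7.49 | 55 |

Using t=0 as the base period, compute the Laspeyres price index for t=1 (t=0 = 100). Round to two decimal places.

100.18

Laspeyres price index uses base-period quantities as weights.
ΣP(t=1)·Q(t=0) = 3.45×23 + 1.37×154 + 8.49×105 + 7.49×62 = 79.35 + 210.98 + 891.45 + 464.38 = 1646.16
ΣP(t=0)·Q(t=0) = 3.57×23 + 1.57×154 + 6.63×105 + 10.05×62 = 82.11 + 241.78 + 696.15 + 623.1 = 1643.14
Index = 1646.16 / 1643.14 × 100 = 100.1838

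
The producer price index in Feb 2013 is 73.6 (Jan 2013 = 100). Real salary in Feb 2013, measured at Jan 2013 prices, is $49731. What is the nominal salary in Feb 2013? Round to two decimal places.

36602.02

Nominal = Real × (Index/100) = 49731 × (73.6/100)
        = 49731 × 0.736 = 36602.0160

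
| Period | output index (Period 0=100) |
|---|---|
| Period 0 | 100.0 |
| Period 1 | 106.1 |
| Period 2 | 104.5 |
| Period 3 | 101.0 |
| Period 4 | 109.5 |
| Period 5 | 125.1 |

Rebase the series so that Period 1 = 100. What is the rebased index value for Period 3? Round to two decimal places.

95.19

Rebased(Period 3) = 101.0 / 106.1 × 100 = 95.1932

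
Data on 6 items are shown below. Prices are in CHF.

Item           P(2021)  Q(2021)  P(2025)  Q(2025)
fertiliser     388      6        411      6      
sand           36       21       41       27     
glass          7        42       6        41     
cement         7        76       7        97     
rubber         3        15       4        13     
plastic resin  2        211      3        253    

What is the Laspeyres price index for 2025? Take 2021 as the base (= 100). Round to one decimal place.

109.8

Laspeyres price index uses base-period quantities as weights.
ΣP(2025)·Q(2021) = 411×6 + 41×21 + 6×42 + 7×76 + 4×15 + 3×211 = 2466 + 861 + 252 + 532 + 60 + 633 = 4804
ΣP(2021)·Q(2021) = 388×6 + 36×21 + 7×42 + 7×76 + 3×15 + 2×211 = 2328 + 756 + 294 + 532 + 45 + 422 = 4377
Index = 4804 / 4377 × 100 = 109.7555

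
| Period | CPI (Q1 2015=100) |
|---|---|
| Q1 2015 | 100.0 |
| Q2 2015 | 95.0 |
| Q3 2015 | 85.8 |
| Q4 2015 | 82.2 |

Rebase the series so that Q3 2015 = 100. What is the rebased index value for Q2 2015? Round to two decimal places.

110.72

Rebased(Q2 2015) = 95.0 / 85.8 × 100 = 110.7226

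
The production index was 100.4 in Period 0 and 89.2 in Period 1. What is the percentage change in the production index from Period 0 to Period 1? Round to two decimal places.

Change = (89.2 − 100.4) / 100.4 × 100
       = -11.2 / 100.4 × 100 = -11.1554%

-11.16%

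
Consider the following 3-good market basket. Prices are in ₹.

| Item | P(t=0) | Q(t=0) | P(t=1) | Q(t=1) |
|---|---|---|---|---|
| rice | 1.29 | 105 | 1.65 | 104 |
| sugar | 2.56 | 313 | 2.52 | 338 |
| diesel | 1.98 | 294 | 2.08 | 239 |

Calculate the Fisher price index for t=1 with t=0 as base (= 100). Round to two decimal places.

103.42

Laspeyres component (base-period weights):
ΣP(t=1)Q(t=0) = 1.65×105 + 2.52×313 + 2.08×294 = 173.25 + 788.76 + 611.52 = 1573.53
ΣP(t=0)Q(t=0) = 1.29×105 + 2.56×313 + 1.98×294 = 135.45 + 801.28 + 582.12 = 1518.85
L = 1573.53 / 1518.85 × 100 = 103.6001
Paasche component (current-period weights):
ΣP(t=1)Q(t=1) = 1.65×104 + 2.52×338 + 2.08×239 = 171.6 + 851.76 + 497.12 = 1520.48
ΣP(t=0)Q(t=1) = 1.29×104 + 2.56×338 + 1.98×239 = 134.16 + 865.28 + 473.22 = 1472.66
P = 1520.48 / 1472.66 × 100 = 103.2472
Fisher = √(L × P) = √(103.6001 × 103.2472) = 103.4235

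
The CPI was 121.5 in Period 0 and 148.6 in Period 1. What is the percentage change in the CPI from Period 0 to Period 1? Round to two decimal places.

22.30%

Change = (148.6 − 121.5) / 121.5 × 100
       = 27.1 / 121.5 × 100 = 22.3045%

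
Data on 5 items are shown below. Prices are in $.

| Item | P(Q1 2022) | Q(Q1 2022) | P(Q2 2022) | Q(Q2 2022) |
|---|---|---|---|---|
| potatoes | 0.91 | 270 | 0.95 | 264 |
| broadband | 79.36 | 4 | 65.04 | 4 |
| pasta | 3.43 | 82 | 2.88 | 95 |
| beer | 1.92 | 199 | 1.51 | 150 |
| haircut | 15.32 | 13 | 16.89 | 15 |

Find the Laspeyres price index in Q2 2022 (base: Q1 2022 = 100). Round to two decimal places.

Laspeyres price index uses base-period quantities as weights.
ΣP(Q2 2022)·Q(Q1 2022) = 0.95×270 + 65.04×4 + 2.88×82 + 1.51×199 + 16.89×13 = 256.5 + 260.16 + 236.16 + 300.49 + 219.57 = 1272.88
ΣP(Q1 2022)·Q(Q1 2022) = 0.91×270 + 79.36×4 + 3.43×82 + 1.92×199 + 15.32×13 = 245.7 + 317.44 + 281.26 + 382.08 + 199.16 = 1425.64
Index = 1272.88 / 1425.64 × 100 = 89.2848

89.28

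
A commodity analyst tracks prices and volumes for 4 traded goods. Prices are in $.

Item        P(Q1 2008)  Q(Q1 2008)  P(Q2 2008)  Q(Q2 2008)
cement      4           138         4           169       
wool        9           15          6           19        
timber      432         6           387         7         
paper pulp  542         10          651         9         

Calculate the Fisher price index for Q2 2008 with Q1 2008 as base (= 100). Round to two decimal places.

107.93

Laspeyres component (base-period weights):
ΣP(Q2 2008)Q(Q1 2008) = 4×138 + 6×15 + 387×6 + 651×10 = 552 + 90 + 2322 + 6510 = 9474
ΣP(Q1 2008)Q(Q1 2008) = 4×138 + 9×15 + 432×6 + 542×10 = 552 + 135 + 2592 + 5420 = 8699
L = 9474 / 8699 × 100 = 108.9091
Paasche component (current-period weights):
ΣP(Q2 2008)Q(Q2 2008) = 4×169 + 6×19 + 387×7 + 651×9 = 676 + 114 + 2709 + 5859 = 9358
ΣP(Q1 2008)Q(Q2 2008) = 4×169 + 9×19 + 432×7 + 542×9 = 676 + 171 + 3024 + 4878 = 8749
P = 9358 / 8749 × 100 = 106.9608
Fisher = √(L × P) = √(108.9091 × 106.9608) = 107.9305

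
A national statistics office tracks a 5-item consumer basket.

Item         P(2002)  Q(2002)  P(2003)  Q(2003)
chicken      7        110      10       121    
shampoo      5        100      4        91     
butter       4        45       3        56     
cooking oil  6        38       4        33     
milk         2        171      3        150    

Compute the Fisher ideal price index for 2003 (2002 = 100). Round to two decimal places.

Laspeyres component (base-period weights):
ΣP(2003)Q(2002) = 10×110 + 4×100 + 3×45 + 4×38 + 3×171 = 1100 + 400 + 135 + 152 + 513 = 2300
ΣP(2002)Q(2002) = 7×110 + 5×100 + 4×45 + 6×38 + 2×171 = 770 + 500 + 180 + 228 + 342 = 2020
L = 2300 / 2020 × 100 = 113.8614
Paasche component (current-period weights):
ΣP(2003)Q(2003) = 10×121 + 4×91 + 3×56 + 4×33 + 3×150 = 1210 + 364 + 168 + 132 + 450 = 2324
ΣP(2002)Q(2003) = 7×121 + 5×91 + 4×56 + 6×33 + 2×150 = 847 + 455 + 224 + 198 + 300 = 2024
P = 2324 / 2024 × 100 = 114.8221
Fisher = √(L × P) = √(113.8614 × 114.8221) = 114.3408

114.34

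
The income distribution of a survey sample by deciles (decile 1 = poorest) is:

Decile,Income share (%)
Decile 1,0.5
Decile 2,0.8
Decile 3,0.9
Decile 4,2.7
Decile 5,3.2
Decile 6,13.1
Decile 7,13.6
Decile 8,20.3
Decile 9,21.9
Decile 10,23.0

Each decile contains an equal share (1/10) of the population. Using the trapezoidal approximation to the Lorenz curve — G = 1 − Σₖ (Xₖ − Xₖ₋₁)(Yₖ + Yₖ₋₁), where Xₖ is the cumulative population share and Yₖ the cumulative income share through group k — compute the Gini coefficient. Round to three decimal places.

0.490

Cumulative income shares Yₖ: 0.0050, 0.0130, 0.0220, 0.0490, 0.0810, 0.2120, 0.3480, 0.5510, 0.7700, 1.0000
Σ (Xₖ−Xₖ₋₁)(Yₖ+Yₖ₋₁) = (1/10)(0.0050+0.0000) + (1/10)(0.0130+0.0050) + (1/10)(0.0220+0.0130) + (1/10)(0.0490+0.0220) + (1/10)(0.0810+0.0490) + (1/10)(0.2120+0.0810) + (1/10)(0.3480+0.2120) + (1/10)(0.5510+0.3480) + (1/10)(0.7700+0.5510) + (1/10)(1.0000+0.7700)
  = 0.0005 + 0.0018 + 0.0035 + 0.0071 + 0.0130 + 0.0293 + 0.0560 + 0.0899 + 0.1321 + 0.1770 = 0.5102
G = 1 − 0.5102 = 0.4898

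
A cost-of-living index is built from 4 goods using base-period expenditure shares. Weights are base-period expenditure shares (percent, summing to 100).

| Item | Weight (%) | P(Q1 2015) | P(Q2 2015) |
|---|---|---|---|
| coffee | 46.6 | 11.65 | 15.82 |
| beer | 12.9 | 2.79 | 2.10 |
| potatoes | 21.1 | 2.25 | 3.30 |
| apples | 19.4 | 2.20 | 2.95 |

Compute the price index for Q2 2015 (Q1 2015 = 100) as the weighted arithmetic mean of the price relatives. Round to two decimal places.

coffee: 46.6 × (15.82/11.65) = 46.6 × 1.357940 = 63.2800
beer: 12.9 × (2.10/2.79) = 12.9 × 0.752688 = 9.7097
potatoes: 21.1 × (3.30/2.25) = 21.1 × 1.466667 = 30.9467
apples: 19.4 × (2.95/2.20) = 19.4 × 1.340909 = 26.0136
Index = Σ wᵢ·(p₁ᵢ/p₀ᵢ) = 63.2800 + 9.7097 + 30.9467 + 26.0136 = 129.9500

129.95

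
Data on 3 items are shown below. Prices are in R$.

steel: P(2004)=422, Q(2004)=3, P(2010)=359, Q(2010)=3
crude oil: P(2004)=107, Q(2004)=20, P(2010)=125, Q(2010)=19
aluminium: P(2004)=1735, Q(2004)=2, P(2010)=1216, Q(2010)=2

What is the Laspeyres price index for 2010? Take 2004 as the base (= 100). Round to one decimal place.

87.4

Laspeyres price index uses base-period quantities as weights.
ΣP(2010)·Q(2004) = 359×3 + 125×20 + 1216×2 = 1077 + 2500 + 2432 = 6009
ΣP(2004)·Q(2004) = 422×3 + 107×20 + 1735×2 = 1266 + 2140 + 3470 = 6876
Index = 6009 / 6876 × 100 = 87.3909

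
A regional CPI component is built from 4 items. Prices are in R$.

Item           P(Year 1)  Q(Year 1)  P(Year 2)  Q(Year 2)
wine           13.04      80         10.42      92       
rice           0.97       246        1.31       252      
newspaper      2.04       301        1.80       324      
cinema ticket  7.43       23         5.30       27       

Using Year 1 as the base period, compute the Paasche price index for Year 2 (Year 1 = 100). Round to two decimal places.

Paasche price index uses current-period quantities as weights.
ΣP(Year 2)·Q(Year 2) = 10.42×92 + 1.31×252 + 1.80×324 + 5.30×27 = 958.64 + 330.12 + 583.2 + 143.1 = 2015.06
ΣP(Year 1)·Q(Year 2) = 13.04×92 + 0.97×252 + 2.04×324 + 7.43×27 = 1199.68 + 244.44 + 660.96 + 200.61 = 2305.69
Index = 2015.06 / 2305.69 × 100 = 87.3951

87.40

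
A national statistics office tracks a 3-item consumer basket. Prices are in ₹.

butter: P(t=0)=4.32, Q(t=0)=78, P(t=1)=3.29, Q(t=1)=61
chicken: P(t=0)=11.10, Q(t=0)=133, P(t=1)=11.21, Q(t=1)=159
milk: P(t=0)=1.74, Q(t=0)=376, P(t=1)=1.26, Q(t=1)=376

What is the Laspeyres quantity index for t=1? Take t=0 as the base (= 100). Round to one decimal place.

Laspeyres quantity index uses base-period prices as weights.
ΣP(t=0)·Q(t=1) = 4.32×61 + 11.10×159 + 1.74×376 = 263.52 + 1764.9 + 654.24 = 2682.66
ΣP(t=0)·Q(t=0) = 4.32×78 + 11.10×133 + 1.74×376 = 336.96 + 1476.3 + 654.24 = 2467.5
Index = 2682.66 / 2467.5 × 100 = 108.7198

108.7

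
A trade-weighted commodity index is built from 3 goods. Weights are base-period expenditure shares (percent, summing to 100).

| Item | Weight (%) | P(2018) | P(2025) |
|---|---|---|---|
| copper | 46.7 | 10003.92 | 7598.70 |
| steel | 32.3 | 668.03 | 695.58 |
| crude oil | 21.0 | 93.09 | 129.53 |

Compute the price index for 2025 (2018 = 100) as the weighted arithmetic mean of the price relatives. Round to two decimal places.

copper: 46.7 × (7598.70/10003.92) = 46.7 × 0.759572 = 35.4720
steel: 32.3 × (695.58/668.03) = 32.3 × 1.041241 = 33.6321
crude oil: 21.0 × (129.53/93.09) = 21.0 × 1.391449 = 29.2204
Index = Σ wᵢ·(p₁ᵢ/p₀ᵢ) = 35.4720 + 33.6321 + 29.2204 = 98.3245

98.32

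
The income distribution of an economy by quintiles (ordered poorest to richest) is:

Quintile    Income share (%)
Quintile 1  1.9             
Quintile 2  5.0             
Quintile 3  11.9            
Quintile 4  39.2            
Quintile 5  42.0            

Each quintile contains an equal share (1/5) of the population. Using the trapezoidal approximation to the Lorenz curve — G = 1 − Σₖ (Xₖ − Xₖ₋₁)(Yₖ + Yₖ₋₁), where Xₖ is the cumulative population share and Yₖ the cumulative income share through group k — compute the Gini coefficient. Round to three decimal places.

0.458

Cumulative income shares Yₖ: 0.0190, 0.0690, 0.1880, 0.5800, 1.0000
Σ (Xₖ−Xₖ₋₁)(Yₖ+Yₖ₋₁) = (1/5)(0.0190+0.0000) + (1/5)(0.0690+0.0190) + (1/5)(0.1880+0.0690) + (1/5)(0.5800+0.1880) + (1/5)(1.0000+0.5800)
  = 0.0038 + 0.0176 + 0.0514 + 0.1536 + 0.3160 = 0.5424
G = 1 − 0.5424 = 0.4576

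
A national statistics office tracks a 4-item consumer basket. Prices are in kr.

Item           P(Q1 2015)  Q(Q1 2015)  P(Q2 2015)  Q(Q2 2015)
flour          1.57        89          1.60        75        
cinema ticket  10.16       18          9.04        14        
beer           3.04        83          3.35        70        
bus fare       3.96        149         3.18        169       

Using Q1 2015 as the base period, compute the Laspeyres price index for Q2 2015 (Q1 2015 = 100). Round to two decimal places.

Laspeyres price index uses base-period quantities as weights.
ΣP(Q2 2015)·Q(Q1 2015) = 1.60×89 + 9.04×18 + 3.35×83 + 3.18×149 = 142.4 + 162.72 + 278.05 + 473.82 = 1056.99
ΣP(Q1 2015)·Q(Q1 2015) = 1.57×89 + 10.16×18 + 3.04×83 + 3.96×149 = 139.73 + 182.88 + 252.32 + 590.04 = 1164.97
Index = 1056.99 / 1164.97 × 100 = 90.7311

90.73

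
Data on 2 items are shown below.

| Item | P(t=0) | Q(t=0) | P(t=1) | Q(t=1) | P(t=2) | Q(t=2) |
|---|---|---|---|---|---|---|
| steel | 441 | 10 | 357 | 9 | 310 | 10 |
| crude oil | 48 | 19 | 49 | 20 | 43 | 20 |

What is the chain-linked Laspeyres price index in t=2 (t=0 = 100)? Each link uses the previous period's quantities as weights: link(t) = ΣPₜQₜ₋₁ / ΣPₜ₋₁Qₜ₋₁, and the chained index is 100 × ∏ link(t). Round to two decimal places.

Link t=0→t=1:
ΣP(t=1)Q(t=0) = 357×10 + 49×19 = 3570 + 931 = 4501
ΣP(t=0)Q(t=0) = 441×10 + 48×19 = 4410 + 912 = 5322
link = 4501/5322 = 0.845735
Link t=1→t=2:
ΣP(t=2)Q(t=1) = 310×9 + 43×20 = 2790 + 860 = 3650
ΣP(t=1)Q(t=1) = 357×9 + 49×20 = 3213 + 980 = 4193
link = 3650/4193 = 0.870498
Chained index = 100 × 0.845735 × 0.870498 = 73.6211

73.62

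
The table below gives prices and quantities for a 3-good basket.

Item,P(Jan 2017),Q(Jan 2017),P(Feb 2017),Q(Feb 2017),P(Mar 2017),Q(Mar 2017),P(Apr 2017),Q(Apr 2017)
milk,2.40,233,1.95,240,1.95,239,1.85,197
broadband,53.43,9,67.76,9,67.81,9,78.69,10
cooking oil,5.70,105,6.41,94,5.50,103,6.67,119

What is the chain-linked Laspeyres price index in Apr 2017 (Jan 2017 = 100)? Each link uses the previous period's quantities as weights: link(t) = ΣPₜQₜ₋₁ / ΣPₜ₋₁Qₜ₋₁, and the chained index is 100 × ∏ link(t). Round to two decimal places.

112.57

Link Jan 2017→Feb 2017:
ΣP(Feb 2017)Q(Jan 2017) = 1.95×233 + 67.76×9 + 6.41×105 = 454.35 + 609.84 + 673.05 = 1737.24
ΣP(Jan 2017)Q(Jan 2017) = 2.40×233 + 53.43×9 + 5.70×105 = 559.2 + 480.87 + 598.5 = 1638.57
link = 1737.24/1638.57 = 1.060217
Link Feb 2017→Mar 2017:
ΣP(Mar 2017)Q(Feb 2017) = 1.95×240 + 67.81×9 + 5.50×94 = 468 + 610.29 + 517 = 1595.29
ΣP(Feb 2017)Q(Feb 2017) = 1.95×240 + 67.76×9 + 6.41×94 = 468 + 609.84 + 602.54 = 1680.38
link = 1595.29/1680.38 = 0.949363
Link Mar 2017→Apr 2017:
ΣP(Apr 2017)Q(Mar 2017) = 1.85×239 + 78.69×9 + 6.67×103 = 442.15 + 708.21 + 687.01 = 1837.37
ΣP(Mar 2017)Q(Mar 2017) = 1.95×239 + 67.81×9 + 5.50×103 = 466.05 + 610.29 + 566.5 = 1642.84
link = 1837.37/1642.84 = 1.118411
Chained index = 100 × 1.060217 × 0.949363 × 1.118411 = 112.5715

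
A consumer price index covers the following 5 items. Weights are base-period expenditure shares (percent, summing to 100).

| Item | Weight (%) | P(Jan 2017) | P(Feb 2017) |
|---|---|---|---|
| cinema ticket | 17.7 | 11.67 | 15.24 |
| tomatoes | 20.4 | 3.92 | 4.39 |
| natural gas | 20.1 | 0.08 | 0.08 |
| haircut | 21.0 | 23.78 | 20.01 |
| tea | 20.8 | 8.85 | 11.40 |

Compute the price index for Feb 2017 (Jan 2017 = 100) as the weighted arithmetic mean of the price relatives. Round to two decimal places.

110.52

cinema ticket: 17.7 × (15.24/11.67) = 17.7 × 1.305913 = 23.1147
tomatoes: 20.4 × (4.39/3.92) = 20.4 × 1.119898 = 22.8459
natural gas: 20.1 × (0.08/0.08) = 20.1 × 1.000000 = 20.1000
haircut: 21.0 × (20.01/23.78) = 21.0 × 0.841463 = 17.6707
tea: 20.8 × (11.40/8.85) = 20.8 × 1.288136 = 26.7932
Index = Σ wᵢ·(p₁ᵢ/p₀ᵢ) = 23.1147 + 22.8459 + 20.1000 + 17.6707 + 26.7932 = 110.5245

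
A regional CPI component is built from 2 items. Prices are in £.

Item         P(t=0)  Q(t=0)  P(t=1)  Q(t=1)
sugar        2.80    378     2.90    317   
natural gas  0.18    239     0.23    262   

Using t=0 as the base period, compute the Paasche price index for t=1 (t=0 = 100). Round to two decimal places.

Paasche price index uses current-period quantities as weights.
ΣP(t=1)·Q(t=1) = 2.90×317 + 0.23×262 = 919.3 + 60.26 = 979.56
ΣP(t=0)·Q(t=1) = 2.80×317 + 0.18×262 = 887.6 + 47.16 = 934.76
Index = 979.56 / 934.76 × 100 = 104.7927

104.79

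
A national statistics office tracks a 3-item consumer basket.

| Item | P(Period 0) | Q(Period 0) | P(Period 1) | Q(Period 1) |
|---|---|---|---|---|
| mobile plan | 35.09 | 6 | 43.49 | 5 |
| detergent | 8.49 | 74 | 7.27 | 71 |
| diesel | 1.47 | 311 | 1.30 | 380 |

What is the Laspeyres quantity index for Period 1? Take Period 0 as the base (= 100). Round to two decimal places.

103.15

Laspeyres quantity index uses base-period prices as weights.
ΣP(Period 0)·Q(Period 1) = 35.09×5 + 8.49×71 + 1.47×380 = 175.45 + 602.79 + 558.6 = 1336.84
ΣP(Period 0)·Q(Period 0) = 35.09×6 + 8.49×74 + 1.47×311 = 210.54 + 628.26 + 457.17 = 1295.97
Index = 1336.84 / 1295.97 × 100 = 103.1536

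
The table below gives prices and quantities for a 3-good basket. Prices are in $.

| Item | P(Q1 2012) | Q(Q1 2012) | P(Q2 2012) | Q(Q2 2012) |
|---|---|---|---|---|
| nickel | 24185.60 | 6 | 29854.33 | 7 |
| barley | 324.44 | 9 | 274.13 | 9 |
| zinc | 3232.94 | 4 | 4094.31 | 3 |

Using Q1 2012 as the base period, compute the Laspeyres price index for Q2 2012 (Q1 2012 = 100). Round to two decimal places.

122.99

Laspeyres price index uses base-period quantities as weights.
ΣP(Q2 2012)·Q(Q1 2012) = 29854.33×6 + 274.13×9 + 4094.31×4 = 179125.98 + 2467.17 + 16377.24 = 197970.39
ΣP(Q1 2012)·Q(Q1 2012) = 24185.60×6 + 324.44×9 + 3232.94×4 = 145113.6 + 2919.96 + 12931.76 = 160965.32
Index = 197970.39 / 160965.32 × 100 = 122.9895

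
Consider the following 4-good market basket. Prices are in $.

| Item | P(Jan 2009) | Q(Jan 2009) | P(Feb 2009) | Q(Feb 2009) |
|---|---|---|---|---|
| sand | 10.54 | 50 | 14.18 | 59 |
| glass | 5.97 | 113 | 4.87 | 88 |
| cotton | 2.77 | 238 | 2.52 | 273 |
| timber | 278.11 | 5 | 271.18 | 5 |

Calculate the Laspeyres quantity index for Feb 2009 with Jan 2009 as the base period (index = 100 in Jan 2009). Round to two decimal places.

101.31

Laspeyres quantity index uses base-period prices as weights.
ΣP(Jan 2009)·Q(Feb 2009) = 10.54×59 + 5.97×88 + 2.77×273 + 278.11×5 = 621.86 + 525.36 + 756.21 + 1390.55 = 3293.98
ΣP(Jan 2009)·Q(Jan 2009) = 10.54×50 + 5.97×113 + 2.77×238 + 278.11×5 = 527 + 674.61 + 659.26 + 1390.55 = 3251.42
Index = 3293.98 / 3251.42 × 100 = 101.3090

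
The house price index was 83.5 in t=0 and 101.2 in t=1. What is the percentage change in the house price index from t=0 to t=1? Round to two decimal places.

Change = (101.2 − 83.5) / 83.5 × 100
       = 17.7 / 83.5 × 100 = 21.1976%

21.20%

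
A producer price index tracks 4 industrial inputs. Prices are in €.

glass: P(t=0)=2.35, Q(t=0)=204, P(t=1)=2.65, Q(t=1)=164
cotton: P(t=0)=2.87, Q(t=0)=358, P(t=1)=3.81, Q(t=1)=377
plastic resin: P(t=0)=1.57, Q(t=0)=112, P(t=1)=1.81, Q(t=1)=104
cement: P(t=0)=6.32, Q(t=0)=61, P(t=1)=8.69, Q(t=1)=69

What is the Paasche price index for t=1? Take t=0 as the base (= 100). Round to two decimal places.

Paasche price index uses current-period quantities as weights.
ΣP(t=1)·Q(t=1) = 2.65×164 + 3.81×377 + 1.81×104 + 8.69×69 = 434.6 + 1436.37 + 188.24 + 599.61 = 2658.82
ΣP(t=0)·Q(t=1) = 2.35×164 + 2.87×377 + 1.57×104 + 6.32×69 = 385.4 + 1081.99 + 163.28 + 436.08 = 2066.75
Index = 2658.82 / 2066.75 × 100 = 128.6474

128.65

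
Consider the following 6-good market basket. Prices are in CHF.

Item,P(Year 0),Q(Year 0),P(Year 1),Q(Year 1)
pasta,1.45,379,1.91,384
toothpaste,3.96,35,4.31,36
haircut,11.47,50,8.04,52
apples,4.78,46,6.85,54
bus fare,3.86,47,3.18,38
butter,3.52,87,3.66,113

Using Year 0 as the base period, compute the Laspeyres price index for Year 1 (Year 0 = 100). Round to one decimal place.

Laspeyres price index uses base-period quantities as weights.
ΣP(Year 1)·Q(Year 0) = 1.91×379 + 4.31×35 + 8.04×50 + 6.85×46 + 3.18×47 + 3.66×87 = 723.89 + 150.85 + 402 + 315.1 + 149.46 + 318.42 = 2059.72
ΣP(Year 0)·Q(Year 0) = 1.45×379 + 3.96×35 + 11.47×50 + 4.78×46 + 3.86×47 + 3.52×87 = 549.55 + 138.6 + 573.5 + 219.88 + 181.42 + 306.24 = 1969.19
Index = 2059.72 / 1969.19 × 100 = 104.5973

104.6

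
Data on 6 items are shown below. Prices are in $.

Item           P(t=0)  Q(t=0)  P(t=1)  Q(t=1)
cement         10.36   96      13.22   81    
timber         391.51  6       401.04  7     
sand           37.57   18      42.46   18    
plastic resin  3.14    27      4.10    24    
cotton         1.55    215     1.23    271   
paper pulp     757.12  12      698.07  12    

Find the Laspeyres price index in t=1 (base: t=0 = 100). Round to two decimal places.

97.55

Laspeyres price index uses base-period quantities as weights.
ΣP(t=1)·Q(t=0) = 13.22×96 + 401.04×6 + 42.46×18 + 4.10×27 + 1.23×215 + 698.07×12 = 1269.12 + 2406.24 + 764.28 + 110.7 + 264.45 + 8376.84 = 13191.63
ΣP(t=0)·Q(t=0) = 10.36×96 + 391.51×6 + 37.57×18 + 3.14×27 + 1.55×215 + 757.12×12 = 994.56 + 2349.06 + 676.26 + 84.78 + 333.25 + 9085.44 = 13523.35
Index = 13191.63 / 13523.35 × 100 = 97.5471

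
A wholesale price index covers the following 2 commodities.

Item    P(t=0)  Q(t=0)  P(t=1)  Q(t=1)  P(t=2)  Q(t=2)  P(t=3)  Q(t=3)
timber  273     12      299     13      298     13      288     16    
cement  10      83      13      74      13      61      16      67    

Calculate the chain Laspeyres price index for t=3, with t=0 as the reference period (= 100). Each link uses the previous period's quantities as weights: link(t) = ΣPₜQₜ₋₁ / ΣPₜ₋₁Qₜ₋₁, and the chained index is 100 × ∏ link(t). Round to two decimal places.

114.65

Link t=0→t=1:
ΣP(t=1)Q(t=0) = 299×12 + 13×83 = 3588 + 1079 = 4667
ΣP(t=0)Q(t=0) = 273×12 + 10×83 = 3276 + 830 = 4106
link = 4667/4106 = 1.136629
Link t=1→t=2:
ΣP(t=2)Q(t=1) = 298×13 + 13×74 = 3874 + 962 = 4836
ΣP(t=1)Q(t=1) = 299×13 + 13×74 = 3887 + 962 = 4849
link = 4836/4849 = 0.997319
Link t=2→t=3:
ΣP(t=3)Q(t=2) = 288×13 + 16×61 = 3744 + 976 = 4720
ΣP(t=2)Q(t=2) = 298×13 + 13×61 = 3874 + 793 = 4667
link = 4720/4667 = 1.011356
Chained index = 100 × 1.136629 × 0.997319 × 1.011356 = 114.6455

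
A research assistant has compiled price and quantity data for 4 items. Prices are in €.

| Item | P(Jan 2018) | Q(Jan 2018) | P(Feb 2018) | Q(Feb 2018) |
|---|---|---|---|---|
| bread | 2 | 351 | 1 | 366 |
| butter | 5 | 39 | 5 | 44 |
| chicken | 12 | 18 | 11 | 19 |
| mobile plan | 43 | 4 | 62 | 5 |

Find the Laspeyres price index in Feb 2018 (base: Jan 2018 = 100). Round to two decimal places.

77.20

Laspeyres price index uses base-period quantities as weights.
ΣP(Feb 2018)·Q(Jan 2018) = 1×351 + 5×39 + 11×18 + 62×4 = 351 + 195 + 198 + 248 = 992
ΣP(Jan 2018)·Q(Jan 2018) = 2×351 + 5×39 + 12×18 + 43×4 = 702 + 195 + 216 + 172 = 1285
Index = 992 / 1285 × 100 = 77.1984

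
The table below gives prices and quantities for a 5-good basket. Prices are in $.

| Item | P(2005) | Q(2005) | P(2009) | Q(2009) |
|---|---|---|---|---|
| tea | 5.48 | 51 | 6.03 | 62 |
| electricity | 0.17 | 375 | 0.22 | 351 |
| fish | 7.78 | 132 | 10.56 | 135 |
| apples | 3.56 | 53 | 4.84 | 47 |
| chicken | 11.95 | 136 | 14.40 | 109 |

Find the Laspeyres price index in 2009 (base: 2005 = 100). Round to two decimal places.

Laspeyres price index uses base-period quantities as weights.
ΣP(2009)·Q(2005) = 6.03×51 + 0.22×375 + 10.56×132 + 4.84×53 + 14.40×136 = 307.53 + 82.5 + 1393.92 + 256.52 + 1958.4 = 3998.87
ΣP(2005)·Q(2005) = 5.48×51 + 0.17×375 + 7.78×132 + 3.56×53 + 11.95×136 = 279.48 + 63.75 + 1026.96 + 188.68 + 1625.2 = 3184.07
Index = 3998.87 / 3184.07 × 100 = 125.5899

125.59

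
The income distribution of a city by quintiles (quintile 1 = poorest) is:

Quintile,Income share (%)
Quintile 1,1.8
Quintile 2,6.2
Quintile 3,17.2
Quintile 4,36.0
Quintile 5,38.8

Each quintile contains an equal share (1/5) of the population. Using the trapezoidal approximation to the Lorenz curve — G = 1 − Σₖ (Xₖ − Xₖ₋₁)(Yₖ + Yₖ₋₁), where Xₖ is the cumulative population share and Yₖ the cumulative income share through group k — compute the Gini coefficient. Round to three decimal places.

0.415

Cumulative income shares Yₖ: 0.0180, 0.0800, 0.2520, 0.6120, 1.0000
Σ (Xₖ−Xₖ₋₁)(Yₖ+Yₖ₋₁) = (1/5)(0.0180+0.0000) + (1/5)(0.0800+0.0180) + (1/5)(0.2520+0.0800) + (1/5)(0.6120+0.2520) + (1/5)(1.0000+0.6120)
  = 0.0036 + 0.0196 + 0.0664 + 0.1728 + 0.3224 = 0.5848
G = 1 − 0.5848 = 0.4152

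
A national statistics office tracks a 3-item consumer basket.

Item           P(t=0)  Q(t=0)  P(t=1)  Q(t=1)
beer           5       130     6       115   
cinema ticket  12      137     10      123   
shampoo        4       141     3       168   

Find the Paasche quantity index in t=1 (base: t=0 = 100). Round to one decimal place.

Paasche quantity index uses current-period prices as weights.
ΣP(t=1)·Q(t=1) = 6×115 + 10×123 + 3×168 = 690 + 1230 + 504 = 2424
ΣP(t=1)·Q(t=0) = 6×130 + 10×137 + 3×141 = 780 + 1370 + 423 = 2573
Index = 2424 / 2573 × 100 = 94.2091

94.2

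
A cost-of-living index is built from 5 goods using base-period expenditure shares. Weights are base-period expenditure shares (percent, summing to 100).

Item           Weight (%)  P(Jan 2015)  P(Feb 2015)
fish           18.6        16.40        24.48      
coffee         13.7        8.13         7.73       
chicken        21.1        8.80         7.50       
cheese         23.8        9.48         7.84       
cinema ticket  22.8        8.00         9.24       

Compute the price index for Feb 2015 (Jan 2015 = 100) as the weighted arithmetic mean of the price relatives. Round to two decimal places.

104.79

fish: 18.6 × (24.48/16.40) = 18.6 × 1.492683 = 27.7639
coffee: 13.7 × (7.73/8.13) = 13.7 × 0.950800 = 13.0260
chicken: 21.1 × (7.50/8.80) = 21.1 × 0.852273 = 17.9830
cheese: 23.8 × (7.84/9.48) = 23.8 × 0.827004 = 19.6827
cinema ticket: 22.8 × (9.24/8.00) = 22.8 × 1.155000 = 26.3340
Index = Σ wᵢ·(p₁ᵢ/p₀ᵢ) = 27.7639 + 13.0260 + 17.9830 + 19.6827 + 26.3340 = 104.7895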